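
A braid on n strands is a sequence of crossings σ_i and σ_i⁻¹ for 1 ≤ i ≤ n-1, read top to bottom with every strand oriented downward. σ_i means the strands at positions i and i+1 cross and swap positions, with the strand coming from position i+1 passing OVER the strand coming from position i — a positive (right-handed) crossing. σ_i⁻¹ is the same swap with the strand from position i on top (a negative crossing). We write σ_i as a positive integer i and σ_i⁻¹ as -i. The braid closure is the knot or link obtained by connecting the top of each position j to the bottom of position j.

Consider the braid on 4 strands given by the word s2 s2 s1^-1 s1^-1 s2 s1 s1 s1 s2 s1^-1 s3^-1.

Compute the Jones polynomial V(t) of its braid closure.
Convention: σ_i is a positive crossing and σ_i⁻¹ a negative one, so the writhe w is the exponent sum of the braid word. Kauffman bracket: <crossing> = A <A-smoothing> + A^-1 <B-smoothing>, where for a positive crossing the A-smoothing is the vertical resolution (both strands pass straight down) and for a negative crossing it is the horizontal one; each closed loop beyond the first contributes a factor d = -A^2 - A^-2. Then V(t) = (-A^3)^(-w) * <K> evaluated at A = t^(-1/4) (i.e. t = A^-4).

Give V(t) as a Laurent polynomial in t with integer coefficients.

-t^8 + 2*t^7 - 4*t^6 + 5*t^5 - 5*t^4 + 6*t^3 - 4*t^2 + 3*t - 1

Derivation:
The presented braid s2 s2 s1^-1 s1^-1 s2 s1 s1 s1 s2 s1^-1 s3^-1 on 4 strands reduces by inverse Markov moves (closure unchanged at each step):
  Destabilize: the word has the form β·s3^-1 where s3^-1 occurs only as the final letter (β ∈ B_3); drop it and the last strand → 3 strands.
Reduced to β = s2 s2 s1^-1 s1^-1 s2 s1 s1 s1 s2 s1^-1 on 3 strands, 10 crossings.
Compute on β:
Braid: s2 s2 s1^-1 s1^-1 s2 s1 s1 s1 s2 s1^-1 on 3 strands, 10 crossings.
Writhe w = (#positive) - (#negative) = 7 - 3 = 4.
State-sum expansion of <K>. There are 2^10 = 1024 states.
Each crossing splits two ways (0=vertical, 1=horizontal). The state's weight is A^(#A-smoothings - #B-smoothings) * d^(loops - 1).
Tabulate the states by total A-exponent and number of loops L (A-exp: L × count):
  A^10: L=4 ×1
  A^8: L=3 ×7, L=5 ×3
  A^6: L=2 ×19, L=4 ×23, L=6 ×3
  A^4: L=1 ×20, L=3 ×75, L=5 ×24, L=7 ×1
  A^2: L=2 ×114, L=4 ×86, L=6 ×10
  A^0: L=1 ×51, L=3 ×155, L=5 ×45, L=7 ×1
  A^-2: L=2 ×102, L=4 ×98, L=6 ×10
  A^-4: L=3 ×89, L=5 ×30, L=7 ×1
  A^-6: L=4 ×41, L=6 ×4
  A^-8: L=5 ×10
  A^-10: L=6 ×1
Each group contributes A^e * Σ count * d^(L-1):
Powers of d = -A^2 - A^-2: d^2 = A^4 + 2 + A^-4; d^3 = -A^6 - 3*A^2 - 3*A^-2 - A^-6; d^4 = A^8 + 4*A^4 + 6 + 4*A^-4 + A^-8; d^5 = -A^10 - 5*A^6 - 10*A^2 - 10*A^-2 - 5*A^-6 - A^-10; d^6 = A^12 + 6*A^8 + 15*A^4 + 20 + 15*A^-4 + 6*A^-8 + A^-12.
  A^10 * (d^3) = -A^16 - 3*A^12 - 3*A^8 - A^4
  A^8 * (7*d^2 + 3*d^4) = 3*A^16 + 19*A^12 + 32*A^8 + 19*A^4 + 3
  A^6 * (19*d + 23*d^3 + 3*d^5) = -3*A^16 - 38*A^12 - 118*A^8 - 118*A^4 - 38 - 3*A^-4
  A^4 * (20 + 75*d^2 + 24*d^4 + d^6) = A^16 + 30*A^12 + 186*A^8 + 334*A^4 + 186 + 30*A^-4 + A^-8
  A^2 * (114*d + 86*d^3 + 10*d^5) = -10*A^12 - 136*A^8 - 472*A^4 - 472 - 136*A^-4 - 10*A^-8
  A^0 * (51 + 155*d^2 + 45*d^4 + d^6) = A^12 + 51*A^8 + 350*A^4 + 651 + 350*A^-4 + 51*A^-8 + A^-12
  A^-2 * (102*d + 98*d^3 + 10*d^5) = -10*A^8 - 148*A^4 - 496 - 496*A^-4 - 148*A^-8 - 10*A^-12
  A^-4 * (89*d^2 + 30*d^4 + d^6) = A^8 + 36*A^4 + 224 + 378*A^-4 + 224*A^-8 + 36*A^-12 + A^-16
  A^-6 * (41*d^3 + 4*d^5) = -4*A^4 - 61 - 163*A^-4 - 163*A^-8 - 61*A^-12 - 4*A^-16
  A^-8 * (10*d^4) = 10 + 40*A^-4 + 60*A^-8 + 40*A^-12 + 10*A^-16
  A^-10 * (d^5) = -1 - 5*A^-4 - 10*A^-8 - 10*A^-12 - 5*A^-16 - A^-20
Summing the groups: <K> = -A^12 + 3*A^8 - 4*A^4 + 6 - 5*A^-4 + 5*A^-8 - 4*A^-12 + 2*A^-16 - A^-20
Normalise by the writhe: (-A^3)^(-w) = (-A^3)^(-4) = A^-12, so f(A) = A^-12 * <K> = -1 + 3*A^-4 - 4*A^-8 + 6*A^-12 - 5*A^-16 + 5*A^-20 - 4*A^-24 + 2*A^-28 - A^-32.
Substitute A = t^(-1/4), i.e. A^e → t^(-e/4): V(t) = -t^8 + 2*t^7 - 4*t^6 + 5*t^5 - 5*t^4 + 6*t^3 - 4*t^2 + 3*t - 1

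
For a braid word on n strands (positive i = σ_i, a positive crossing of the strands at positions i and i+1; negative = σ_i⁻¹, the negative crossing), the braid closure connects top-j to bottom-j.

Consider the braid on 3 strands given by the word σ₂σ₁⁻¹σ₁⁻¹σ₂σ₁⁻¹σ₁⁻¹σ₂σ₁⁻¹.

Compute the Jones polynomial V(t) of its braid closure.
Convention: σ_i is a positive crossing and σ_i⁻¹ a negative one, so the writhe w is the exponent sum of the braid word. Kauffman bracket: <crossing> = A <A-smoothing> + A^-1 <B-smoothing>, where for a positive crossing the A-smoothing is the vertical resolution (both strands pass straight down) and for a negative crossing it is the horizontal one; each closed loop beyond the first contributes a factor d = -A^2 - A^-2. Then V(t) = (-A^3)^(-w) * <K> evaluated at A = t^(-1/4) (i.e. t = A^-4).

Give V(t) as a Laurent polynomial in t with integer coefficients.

Braid: s2 s1^-1 s1^-1 s2 s1^-1 s1^-1 s2 s1^-1 on 3 strands, 8 crossings.
Writhe w = (#positive) - (#negative) = 3 - 5 = -2.
Computing the Kauffman bracket via state sum. There are 2^8 = 256 states.
For each crossing: s=0 is the vertical smoothing, s=1 horizontal. Crossing k contributes A^(sign_k * (1 - 2*s_k)); loop factor d = -A^2 - A^-2.
Tabulate the states by total A-exponent and number of loops L (A-exp: L × count):
  A^8: L=6 ×1
  A^6: L=5 ×8
  A^4: L=4 ×28
  A^2: L=3 ×55, L=5 ×1
  A^0: L=2 ×63, L=4 ×7
  A^-2: L=1 ×35, L=3 ×21
  A^-4: L=2 ×26, L=4 ×2
  A^-6: L=3 ×8
  A^-8: L=4 ×1
Each group contributes A^e * Σ count * d^(L-1):
Powers of d = -A^2 - A^-2: d^2 = A^4 + 2 + A^-4; d^3 = -A^6 - 3*A^2 - 3*A^-2 - A^-6; d^4 = A^8 + 4*A^4 + 6 + 4*A^-4 + A^-8; d^5 = -A^10 - 5*A^6 - 10*A^2 - 10*A^-2 - 5*A^-6 - A^-10.
  A^8 * (d^5) = -A^18 - 5*A^14 - 10*A^10 - 10*A^6 - 5*A^2 - A^-2
  A^6 * (8*d^4) = 8*A^14 + 32*A^10 + 48*A^6 + 32*A^2 + 8*A^-2
  A^4 * (28*d^3) = -28*A^10 - 84*A^6 - 84*A^2 - 28*A^-2
  A^2 * (55*d^2 + d^4) = A^10 + 59*A^6 + 116*A^2 + 59*A^-2 + A^-6
  A^0 * (63*d + 7*d^3) = -7*A^6 - 84*A^2 - 84*A^-2 - 7*A^-6
  A^-2 * (35 + 21*d^2) = 21*A^2 + 77*A^-2 + 21*A^-6
  A^-4 * (26*d + 2*d^3) = -2*A^2 - 32*A^-2 - 32*A^-6 - 2*A^-10
  A^-6 * (8*d^2) = 8*A^-2 + 16*A^-6 + 8*A^-10
  A^-8 * (d^3) = -A^-2 - 3*A^-6 - 3*A^-10 - A^-14
Summing the groups: <K> = -A^18 + 3*A^14 - 5*A^10 + 6*A^6 - 6*A^2 + 6*A^-2 - 4*A^-6 + 3*A^-10 - A^-14
Normalise by the writhe: (-A^3)^(-w) = (-A^3)^(2) = A^6, so f(A) = A^6 * <K> = -A^24 + 3*A^20 - 5*A^16 + 6*A^12 - 6*A^8 + 6*A^4 - 4 + 3*A^-4 - A^-8.
Substitute A = t^(-1/4), i.e. A^e → t^(-e/4): V(t) = -t^2 + 3*t - 4 + 6*t^-1 - 6*t^-2 + 6*t^-3 - 5*t^-4 + 3*t^-5 - t^-6

Answer: -t^2 + 3*t - 4 + 6*t^-1 - 6*t^-2 + 6*t^-3 - 5*t^-4 + 3*t^-5 - t^-6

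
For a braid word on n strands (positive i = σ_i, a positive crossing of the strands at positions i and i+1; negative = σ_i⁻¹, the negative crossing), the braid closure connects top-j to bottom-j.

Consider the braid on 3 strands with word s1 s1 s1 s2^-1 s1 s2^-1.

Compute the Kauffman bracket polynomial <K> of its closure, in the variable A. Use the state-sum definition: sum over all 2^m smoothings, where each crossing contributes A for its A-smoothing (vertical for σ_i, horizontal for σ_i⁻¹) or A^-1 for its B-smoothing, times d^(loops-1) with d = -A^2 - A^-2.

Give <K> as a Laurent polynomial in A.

Braid: s1 s1 s1 s2^-1 s1 s2^-1 on 3 strands, 6 crossings.
Writhe w = (#positive) - (#negative) = 4 - 2 = 2.
Enumerate smoothing states for the bracket polynomial. There are 2^6 = 64 states.
Each crossing splits two ways (0=vertical, 1=horizontal). The state's weight is A^(#A-smoothings - #B-smoothings) * d^(loops - 1).
Tabulate the states by total A-exponent and number of loops L (A-exp: L × count):
  A^6: L=3 ×1
  A^4: L=2 ×6
  A^2: L=1 ×11, L=3 ×4
  A^0: L=2 ×19, L=4 ×1
  A^-2: L=3 ×15
  A^-4: L=4 ×6
  A^-6: L=5 ×1
Each group contributes A^e * Σ count * d^(L-1):
Powers of d = -A^2 - A^-2: d^2 = A^4 + 2 + A^-4; d^3 = -A^6 - 3*A^2 - 3*A^-2 - A^-6; d^4 = A^8 + 4*A^4 + 6 + 4*A^-4 + A^-8.
  A^6 * (d^2) = A^10 + 2*A^6 + A^2
  A^4 * (6*d) = -6*A^6 - 6*A^2
  A^2 * (11 + 4*d^2) = 4*A^6 + 19*A^2 + 4*A^-2
  A^0 * (19*d + d^3) = -A^6 - 22*A^2 - 22*A^-2 - A^-6
  A^-2 * (15*d^2) = 15*A^2 + 30*A^-2 + 15*A^-6
  A^-4 * (6*d^3) = -6*A^2 - 18*A^-2 - 18*A^-6 - 6*A^-10
  A^-6 * (d^4) = A^2 + 4*A^-2 + 6*A^-6 + 4*A^-10 + A^-14
Summing the groups: <K> = A^10 - A^6 + 2*A^2 - 2*A^-2 + 2*A^-6 - 2*A^-10 + A^-14

Answer: A^10 - A^6 + 2*A^2 - 2*A^-2 + 2*A^-6 - 2*A^-10 + A^-14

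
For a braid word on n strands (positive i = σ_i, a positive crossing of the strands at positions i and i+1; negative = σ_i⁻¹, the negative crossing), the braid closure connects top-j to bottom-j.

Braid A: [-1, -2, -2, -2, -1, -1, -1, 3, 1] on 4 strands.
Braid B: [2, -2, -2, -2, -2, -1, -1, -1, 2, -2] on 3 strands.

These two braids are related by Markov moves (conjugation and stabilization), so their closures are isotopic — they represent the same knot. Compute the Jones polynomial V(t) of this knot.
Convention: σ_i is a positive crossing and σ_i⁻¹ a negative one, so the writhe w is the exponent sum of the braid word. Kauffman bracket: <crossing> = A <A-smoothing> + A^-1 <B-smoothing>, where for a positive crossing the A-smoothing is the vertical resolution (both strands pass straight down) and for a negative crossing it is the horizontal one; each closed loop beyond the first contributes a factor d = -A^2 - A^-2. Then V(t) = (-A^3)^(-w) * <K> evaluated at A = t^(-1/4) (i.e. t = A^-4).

Markov-equivalent braids have isotopic closures, hence identical knot invariants. Strip the Markov moves from each word to reach a common short braid β, then compute V(t) once on β.
Braid A: s1^-1 s2^-1 s2^-1 s2^-1 s1^-1 s1^-1 s1^-1 s3 s1 on 4 strands reduces by inverse Markov moves (closure unchanged at each step):
  Deconjugate: the word is γ·β·γ⁻¹ with γ = s1^-1 (prefix) and γ⁻¹ = s1 (suffix); strip both.
  Destabilize: the word has the form β·s3 where s3 occurs only as the final letter (β ∈ B_3); drop it and the last strand → 3 strands.
Reduced to β = s2^-1 s2^-1 s2^-1 s1^-1 s1^-1 s1^-1 on 3 strands, 6 crossings.
Braid B: s2 s2^-1 s2^-1 s2^-1 s2^-1 s1^-1 s1^-1 s1^-1 s2 s2^-1 on 3 strands reduces by inverse Markov moves (closure unchanged at each step):
  Deconjugate: the word is γ·β·γ⁻¹ with γ = s2 s2^-1 (prefix) and γ⁻¹ = s2 s2^-1 (suffix); strip both.
Reduced to β = s2^-1 s2^-1 s2^-1 s1^-1 s1^-1 s1^-1 on 3 strands, 6 crossings.
Both give the same β = s2^-1 s2^-1 s2^-1 s1^-1 s1^-1 s1^-1 on 3 strands, so one state sum suffices:
Braid: s2^-1 s2^-1 s2^-1 s1^-1 s1^-1 s1^-1 on 3 strands, 6 crossings.
Writhe w = (#positive) - (#negative) = 0 - 6 = -6.
Enumerate smoothing states for the bracket polynomial. There are 2^6 = 64 states.
Smooth each crossing (0=||, 1=⌣⌢); contribution A^(Σ sign_k(1-2s_k)) * d^(L-1).
Tabulate the states by total A-exponent and number of loops L (A-exp: L × count):
  A^6: L=5 ×1
  A^4: L=4 ×6
  A^2: L=3 ×15
  A^0: L=2 ×18, L=4 ×2
  A^-2: L=1 ×9, L=3 ×6
  A^-4: L=2 ×6
  A^-6: L=3 ×1
Each group contributes A^e * Σ count * d^(L-1):
Powers of d = -A^2 - A^-2: d^2 = A^4 + 2 + A^-4; d^3 = -A^6 - 3*A^2 - 3*A^-2 - A^-6; d^4 = A^8 + 4*A^4 + 6 + 4*A^-4 + A^-8.
  A^6 * (d^4) = A^14 + 4*A^10 + 6*A^6 + 4*A^2 + A^-2
  A^4 * (6*d^3) = -6*A^10 - 18*A^6 - 18*A^2 - 6*A^-2
  A^2 * (15*d^2) = 15*A^6 + 30*A^2 + 15*A^-2
  A^0 * (18*d + 2*d^3) = -2*A^6 - 24*A^2 - 24*A^-2 - 2*A^-6
  A^-2 * (9 + 6*d^2) = 6*A^2 + 21*A^-2 + 6*A^-6
  A^-4 * (6*d) = -6*A^-2 - 6*A^-6
  A^-6 * (d^2) = A^-2 + 2*A^-6 + A^-10
Summing the groups: <K> = A^14 - 2*A^10 + A^6 - 2*A^2 + 2*A^-2 + A^-10
Normalise by the writhe: (-A^3)^(-w) = (-A^3)^(6) = A^18, so f(A) = A^18 * <K> = A^32 - 2*A^28 + A^24 - 2*A^20 + 2*A^16 + A^8.
Substitute A = t^(-1/4), i.e. A^e → t^(-e/4): V(t) = t^-2 + 2*t^-4 - 2*t^-5 + t^-6 - 2*t^-7 + t^-8

Answer: t^-2 + 2*t^-4 - 2*t^-5 + t^-6 - 2*t^-7 + t^-8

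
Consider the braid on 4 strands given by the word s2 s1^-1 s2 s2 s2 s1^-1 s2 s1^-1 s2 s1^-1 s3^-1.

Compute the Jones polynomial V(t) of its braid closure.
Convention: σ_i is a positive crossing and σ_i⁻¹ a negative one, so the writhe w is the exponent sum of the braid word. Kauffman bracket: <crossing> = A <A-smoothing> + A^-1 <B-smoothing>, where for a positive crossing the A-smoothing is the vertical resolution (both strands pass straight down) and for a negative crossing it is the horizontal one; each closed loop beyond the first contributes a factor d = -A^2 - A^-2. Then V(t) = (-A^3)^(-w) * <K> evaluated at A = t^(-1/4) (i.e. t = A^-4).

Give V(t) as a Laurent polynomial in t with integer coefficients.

The presented braid s2 s1^-1 s2 s2 s2 s1^-1 s2 s1^-1 s2 s1^-1 s3^-1 on 4 strands reduces by inverse Markov moves (closure unchanged at each step):
  Destabilize: the word has the form β·s3^-1 where s3^-1 occurs only as the final letter (β ∈ B_3); drop it and the last strand → 3 strands.
Reduced to β = s2 s1^-1 s2 s2 s2 s1^-1 s2 s1^-1 s2 s1^-1 on 3 strands, 10 crossings.
Compute on β:
Braid: s2 s1^-1 s2 s2 s2 s1^-1 s2 s1^-1 s2 s1^-1 on 3 strands, 10 crossings.
Writhe w = (#positive) - (#negative) = 6 - 4 = 2.
Enumerate smoothing states for the bracket polynomial. There are 2^10 = 1024 states.
Smooth each crossing (0=||, 1=⌣⌢); contribution A^(Σ sign_k(1-2s_k)) * d^(L-1).
Tabulate the states by total A-exponent and number of loops L (A-exp: L × count):
  A^10: L=5 ×1
  A^8: L=4 ×10
  A^6: L=3 ×42, L=5 ×3
  A^4: L=2 ×90, L=4 ×29, L=6 ×1
  A^2: L=1 ×87, L=3 ×110, L=5 ×13
  A^0: L=2 ×179, L=4 ×71, L=6 ×2
  A^-2: L=3 ×187, L=5 ×23
  A^-4: L=4 ×117, L=6 ×3
  A^-6: L=5 ×45
  A^-8: L=6 ×10
  A^-10: L=7 ×1
Each group contributes A^e * Σ count * d^(L-1):
Powers of d = -A^2 - A^-2: d^2 = A^4 + 2 + A^-4; d^3 = -A^6 - 3*A^2 - 3*A^-2 - A^-6; d^4 = A^8 + 4*A^4 + 6 + 4*A^-4 + A^-8; d^5 = -A^10 - 5*A^6 - 10*A^2 - 10*A^-2 - 5*A^-6 - A^-10; d^6 = A^12 + 6*A^8 + 15*A^4 + 20 + 15*A^-4 + 6*A^-8 + A^-12.
  A^10 * (d^4) = A^18 + 4*A^14 + 6*A^10 + 4*A^6 + A^2
  A^8 * (10*d^3) = -10*A^14 - 30*A^10 - 30*A^6 - 10*A^2
  A^6 * (42*d^2 + 3*d^4) = 3*A^14 + 54*A^10 + 102*A^6 + 54*A^2 + 3*A^-2
  A^4 * (90*d + 29*d^3 + d^5) = -A^14 - 34*A^10 - 187*A^6 - 187*A^2 - 34*A^-2 - A^-6
  A^2 * (87 + 110*d^2 + 13*d^4) = 13*A^10 + 162*A^6 + 385*A^2 + 162*A^-2 + 13*A^-6
  A^0 * (179*d + 71*d^3 + 2*d^5) = -2*A^10 - 81*A^6 - 412*A^2 - 412*A^-2 - 81*A^-6 - 2*A^-10
  A^-2 * (187*d^2 + 23*d^4) = 23*A^6 + 279*A^2 + 512*A^-2 + 279*A^-6 + 23*A^-10
  A^-4 * (117*d^3 + 3*d^5) = -3*A^6 - 132*A^2 - 381*A^-2 - 381*A^-6 - 132*A^-10 - 3*A^-14
  A^-6 * (45*d^4) = 45*A^2 + 180*A^-2 + 270*A^-6 + 180*A^-10 + 45*A^-14
  A^-8 * (10*d^5) = -10*A^2 - 50*A^-2 - 100*A^-6 - 100*A^-10 - 50*A^-14 - 10*A^-18
  A^-10 * (d^6) = A^2 + 6*A^-2 + 15*A^-6 + 20*A^-10 + 15*A^-14 + 6*A^-18 + A^-22
Summing the groups: <K> = A^18 - 4*A^14 + 7*A^10 - 10*A^6 + 14*A^2 - 14*A^-2 + 14*A^-6 - 11*A^-10 + 7*A^-14 - 4*A^-18 + A^-22
Normalise by the writhe: (-A^3)^(-w) = (-A^3)^(-2) = A^-6, so f(A) = A^-6 * <K> = A^12 - 4*A^8 + 7*A^4 - 10 + 14*A^-4 - 14*A^-8 + 14*A^-12 - 11*A^-16 + 7*A^-20 - 4*A^-24 + A^-28.
Substitute A = t^(-1/4), i.e. A^e → t^(-e/4): V(t) = t^7 - 4*t^6 + 7*t^5 - 11*t^4 + 14*t^3 - 14*t^2 + 14*t - 10 + 7*t^-1 - 4*t^-2 + t^-3

Answer: t^7 - 4*t^6 + 7*t^5 - 11*t^4 + 14*t^3 - 14*t^2 + 14*t - 10 + 7*t^-1 - 4*t^-2 + t^-3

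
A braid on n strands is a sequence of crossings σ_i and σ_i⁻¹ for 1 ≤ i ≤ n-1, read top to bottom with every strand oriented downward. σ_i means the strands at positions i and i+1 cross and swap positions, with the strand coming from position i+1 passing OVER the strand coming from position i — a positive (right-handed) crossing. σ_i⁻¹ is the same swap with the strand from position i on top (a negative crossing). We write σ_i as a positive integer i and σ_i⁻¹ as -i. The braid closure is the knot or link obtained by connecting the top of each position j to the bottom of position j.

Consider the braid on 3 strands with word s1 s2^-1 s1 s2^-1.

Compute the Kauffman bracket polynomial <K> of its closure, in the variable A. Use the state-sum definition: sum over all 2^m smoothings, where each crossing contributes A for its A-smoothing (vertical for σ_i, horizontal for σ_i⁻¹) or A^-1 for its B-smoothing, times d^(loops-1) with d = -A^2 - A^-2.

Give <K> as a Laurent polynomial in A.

Braid: s1 s2^-1 s1 s2^-1 on 3 strands, 4 crossings.
Writhe w = (#positive) - (#negative) = 2 - 2 = 0.
State-sum expansion of <K>. There are 2^4 = 16 states.
Smooth each crossing (0=||, 1=⌣⌢); contribution A^(Σ sign_k(1-2s_k)) * d^(L-1).
  state 0000: A-exp=+0, loops=3, term = A^0 * d^2
  state 0001: A-exp=+2, loops=2, term = A^2 * d^1
  state 0010: A-exp=-2, loops=2, term = A^-2 * d^1
  state 0011: A-exp=+0, loops=1, term = A^0 * d^0
  state 0100: A-exp=+2, loops=2, term = A^2 * d^1
  state 0101: A-exp=+4, loops=3, term = A^4 * d^2
  state 0110: A-exp=+0, loops=1, term = A^0 * d^0
  state 0111: A-exp=+2, loops=2, term = A^2 * d^1
  state 1000: A-exp=-2, loops=2, term = A^-2 * d^1
  state 1001: A-exp=+0, loops=1, term = A^0 * d^0
  state 1010: A-exp=-4, loops=3, term = A^-4 * d^2
  state 1011: A-exp=-2, loops=2, term = A^-2 * d^1
  state 1100: A-exp=+0, loops=1, term = A^0 * d^0
  state 1101: A-exp=+2, loops=2, term = A^2 * d^1
  state 1110: A-exp=-2, loops=2, term = A^-2 * d^1
  state 1111: A-exp=+0, loops=1, term = A^0 * d^0
Collect the terms by A-exponent (count of states per loop number):
Powers of d = -A^2 - A^-2: d^2 = A^4 + 2 + A^-4.
  A^4 * (d^2) = A^8 + 2*A^4 + 1
  A^2 * (4*d) = -4*A^4 - 4
  A^0 * (5 + d^2) = A^4 + 7 + A^-4
  A^-2 * (4*d) = -4 - 4*A^-4
  A^-4 * (d^2) = 1 + 2*A^-4 + A^-8
Summing the groups: <K> = A^8 - A^4 + 1 - A^-4 + A^-8

Answer: A^8 - A^4 + 1 - A^-4 + A^-8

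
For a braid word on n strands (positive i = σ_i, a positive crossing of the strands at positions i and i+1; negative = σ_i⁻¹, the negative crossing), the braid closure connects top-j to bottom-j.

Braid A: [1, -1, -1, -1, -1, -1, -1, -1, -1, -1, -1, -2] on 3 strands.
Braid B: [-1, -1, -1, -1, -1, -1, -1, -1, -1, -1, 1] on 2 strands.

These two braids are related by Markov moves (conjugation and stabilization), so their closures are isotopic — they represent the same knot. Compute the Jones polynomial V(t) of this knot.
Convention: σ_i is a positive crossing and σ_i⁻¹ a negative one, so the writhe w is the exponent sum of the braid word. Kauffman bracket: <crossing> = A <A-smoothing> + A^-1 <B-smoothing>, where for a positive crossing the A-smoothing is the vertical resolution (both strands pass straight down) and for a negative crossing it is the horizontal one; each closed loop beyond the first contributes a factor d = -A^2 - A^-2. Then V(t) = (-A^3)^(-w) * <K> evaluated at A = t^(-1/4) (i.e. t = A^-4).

t^-4 + t^-6 - t^-7 + t^-8 - t^-9 + t^-10 - t^-11 + t^-12 - t^-13

Derivation:
Markov-equivalent braids have isotopic closures, hence identical knot invariants. Strip the Markov moves from each word to reach a common short braid β, then compute V(t) once on β.
Braid A: s1 s1^-1 s1^-1 s1^-1 s1^-1 s1^-1 s1^-1 s1^-1 s1^-1 s1^-1 s1^-1 s2^-1 on 3 strands reduces by inverse Markov moves (closure unchanged at each step):
  Destabilize: the word has the form β·s2^-1 where s2^-1 occurs only as the final letter (β ∈ B_2); drop it and the last strand → 2 strands.
  Deconjugate: the word is γ·β·γ⁻¹ with γ = s1 (prefix) and γ⁻¹ = s1^-1 (suffix); strip both.
Reduced to β = s1^-1 s1^-1 s1^-1 s1^-1 s1^-1 s1^-1 s1^-1 s1^-1 s1^-1 on 2 strands, 9 crossings.
Braid B: s1^-1 s1^-1 s1^-1 s1^-1 s1^-1 s1^-1 s1^-1 s1^-1 s1^-1 s1^-1 s1 on 2 strands reduces by inverse Markov moves (closure unchanged at each step):
  Deconjugate: the word is γ·β·γ⁻¹ with γ = s1^-1 (prefix) and γ⁻¹ = s1 (suffix); strip both.
Reduced to β = s1^-1 s1^-1 s1^-1 s1^-1 s1^-1 s1^-1 s1^-1 s1^-1 s1^-1 on 2 strands, 9 crossings.
Both give the same β = s1^-1 s1^-1 s1^-1 s1^-1 s1^-1 s1^-1 s1^-1 s1^-1 s1^-1 on 2 strands, so one state sum suffices:
Braid: s1^-1 s1^-1 s1^-1 s1^-1 s1^-1 s1^-1 s1^-1 s1^-1 s1^-1 on 2 strands, 9 crossings.
Writhe w = (#positive) - (#negative) = 0 - 9 = -9.
State-sum expansion of <K>. There are 2^9 = 512 states.
Each crossing splits two ways (0=vertical, 1=horizontal). The state's weight is A^(#A-smoothings - #B-smoothings) * d^(loops - 1).
Tabulate the states by total A-exponent and number of loops L (A-exp: L × count):
  A^9: L=9 ×1
  A^7: L=8 ×9
  A^5: L=7 ×36
  A^3: L=6 ×84
  A^1: L=5 ×126
  A^-1: L=4 ×126
  A^-3: L=3 ×84
  A^-5: L=2 ×36
  A^-7: L=1 ×9
  A^-9: L=2 ×1
Each group contributes A^e * Σ count * d^(L-1):
Powers of d = -A^2 - A^-2: d^2 = A^4 + 2 + A^-4; d^3 = -A^6 - 3*A^2 - 3*A^-2 - A^-6; d^4 = A^8 + 4*A^4 + 6 + 4*A^-4 + A^-8; d^5 = -A^10 - 5*A^6 - 10*A^2 - 10*A^-2 - 5*A^-6 - A^-10; d^6 = A^12 + 6*A^8 + 15*A^4 + 20 + 15*A^-4 + 6*A^-8 + A^-12; d^7 = -A^14 - 7*A^10 - 21*A^6 - 35*A^2 - 35*A^-2 - 21*A^-6 - 7*A^-10 - A^-14; d^8 = A^16 + 8*A^12 + 28*A^8 + 56*A^4 + 70 + 56*A^-4 + 28*A^-8 + 8*A^-12 + A^-16.
  A^9 * (d^8) = A^25 + 8*A^21 + 28*A^17 + 56*A^13 + 70*A^9 + 56*A^5 + 28*A + 8*A^-3 + A^-7
  A^7 * (9*d^7) = -9*A^21 - 63*A^17 - 189*A^13 - 315*A^9 - 315*A^5 - 189*A - 63*A^-3 - 9*A^-7
  A^5 * (36*d^6) = 36*A^17 + 216*A^13 + 540*A^9 + 720*A^5 + 540*A + 216*A^-3 + 36*A^-7
  A^3 * (84*d^5) = -84*A^13 - 420*A^9 - 840*A^5 - 840*A - 420*A^-3 - 84*A^-7
  A^1 * (126*d^4) = 126*A^9 + 504*A^5 + 756*A + 504*A^-3 + 126*A^-7
  A^-1 * (126*d^3) = -126*A^5 - 378*A - 378*A^-3 - 126*A^-7
  A^-3 * (84*d^2) = 84*A + 168*A^-3 + 84*A^-7
  A^-5 * (36*d) = -36*A^-3 - 36*A^-7
  A^-7 * (9) = 9*A^-7
  A^-9 * (d) = -A^-7 - A^-11
Summing the groups: <K> = A^25 - A^21 + A^17 - A^13 + A^9 - A^5 + A - A^-3 - A^-11
Normalise by the writhe: (-A^3)^(-w) = (-A^3)^(9) = -A^27, so f(A) = -A^27 * <K> = -A^52 + A^48 - A^44 + A^40 - A^36 + A^32 - A^28 + A^24 + A^16.
Substitute A = t^(-1/4), i.e. A^e → t^(-e/4): V(t) = t^-4 + t^-6 - t^-7 + t^-8 - t^-9 + t^-10 - t^-11 + t^-12 - t^-13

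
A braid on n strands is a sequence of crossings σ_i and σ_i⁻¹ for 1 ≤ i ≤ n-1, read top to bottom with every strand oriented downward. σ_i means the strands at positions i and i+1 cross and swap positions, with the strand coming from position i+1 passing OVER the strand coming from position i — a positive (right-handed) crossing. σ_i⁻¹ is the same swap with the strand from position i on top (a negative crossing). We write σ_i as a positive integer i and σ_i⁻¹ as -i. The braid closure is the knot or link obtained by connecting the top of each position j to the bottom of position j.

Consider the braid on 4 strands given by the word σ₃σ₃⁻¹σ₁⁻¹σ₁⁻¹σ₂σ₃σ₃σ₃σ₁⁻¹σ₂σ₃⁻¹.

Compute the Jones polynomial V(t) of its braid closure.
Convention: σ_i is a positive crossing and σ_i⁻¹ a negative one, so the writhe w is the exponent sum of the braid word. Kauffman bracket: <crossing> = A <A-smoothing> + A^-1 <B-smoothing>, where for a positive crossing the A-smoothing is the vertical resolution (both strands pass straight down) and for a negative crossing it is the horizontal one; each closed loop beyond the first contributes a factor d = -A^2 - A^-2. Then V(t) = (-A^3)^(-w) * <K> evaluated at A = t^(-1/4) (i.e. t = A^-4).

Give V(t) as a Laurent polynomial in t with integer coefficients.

-t^5 + 2*t^4 - 3*t^3 + 4*t^2 - 4*t + 5 - 3*t^-1 + 2*t^-2 - t^-3

Derivation:
The presented braid s3 s3^-1 s1^-1 s1^-1 s2 s3 s3 s3 s1^-1 s2 s3^-1 on 4 strands reduces by inverse Markov moves (closure unchanged at each step):
  Deconjugate: the word is γ·β·γ⁻¹ with γ = s3 (prefix) and γ⁻¹ = s3^-1 (suffix); strip both.
Reduced to β = s3^-1 s1^-1 s1^-1 s2 s3 s3 s3 s1^-1 s2 on 4 strands, 9 crossings.
Compute on β:
Braid: s3^-1 s1^-1 s1^-1 s2 s3 s3 s3 s1^-1 s2 on 4 strands, 9 crossings.
Writhe w = (#positive) - (#negative) = 5 - 4 = 1.
Computing the Kauffman bracket via state sum. There are 2^9 = 512 states.
For each crossing: s=0 is the vertical smoothing, s=1 horizontal. Crossing k contributes A^(sign_k * (1 - 2*s_k)); loop factor d = -A^2 - A^-2.
Tabulate the states by total A-exponent and number of loops L (A-exp: L × count):
  A^9: L=4 ×1
  A^7: L=3 ×5, L=5 ×4
  A^5: L=2 ×10, L=4 ×23, L=6 ×3
  A^3: L=1 ×8, L=3 ×57, L=5 ×18, L=7 ×1
  A^1: L=2 ×70, L=4 ×50, L=6 ×6
  A^-1: L=1 ×33, L=3 ×75, L=5 ×18
  A^-3: L=2 ×51, L=4 ×32, L=6 ×1
  A^-5: L=3 ×32, L=5 ×4
  A^-7: L=4 ×9
  A^-9: L=5 ×1
Each group contributes A^e * Σ count * d^(L-1):
Powers of d = -A^2 - A^-2: d^2 = A^4 + 2 + A^-4; d^3 = -A^6 - 3*A^2 - 3*A^-2 - A^-6; d^4 = A^8 + 4*A^4 + 6 + 4*A^-4 + A^-8; d^5 = -A^10 - 5*A^6 - 10*A^2 - 10*A^-2 - 5*A^-6 - A^-10; d^6 = A^12 + 6*A^8 + 15*A^4 + 20 + 15*A^-4 + 6*A^-8 + A^-12.
  A^9 * (d^3) = -A^15 - 3*A^11 - 3*A^7 - A^3
  A^7 * (5*d^2 + 4*d^4) = 4*A^15 + 21*A^11 + 34*A^7 + 21*A^3 + 4*A^-1
  A^5 * (10*d + 23*d^3 + 3*d^5) = -3*A^15 - 38*A^11 - 109*A^7 - 109*A^3 - 38*A^-1 - 3*A^-5
  A^3 * (8 + 57*d^2 + 18*d^4 + d^6) = A^15 + 24*A^11 + 144*A^7 + 250*A^3 + 144*A^-1 + 24*A^-5 + A^-9
  A^1 * (70*d + 50*d^3 + 6*d^5) = -6*A^11 - 80*A^7 - 280*A^3 - 280*A^-1 - 80*A^-5 - 6*A^-9
  A^-1 * (33 + 75*d^2 + 18*d^4) = 18*A^7 + 147*A^3 + 291*A^-1 + 147*A^-5 + 18*A^-9
  A^-3 * (51*d + 32*d^3 + d^5) = -A^7 - 37*A^3 - 157*A^-1 - 157*A^-5 - 37*A^-9 - A^-13
  A^-5 * (32*d^2 + 4*d^4) = 4*A^3 + 48*A^-1 + 88*A^-5 + 48*A^-9 + 4*A^-13
  A^-7 * (9*d^3) = -9*A^-1 - 27*A^-5 - 27*A^-9 - 9*A^-13
  A^-9 * (d^4) = A^-1 + 4*A^-5 + 6*A^-9 + 4*A^-13 + A^-17
Summing the groups: <K> = A^15 - 2*A^11 + 3*A^7 - 5*A^3 + 4*A^-1 - 4*A^-5 + 3*A^-9 - 2*A^-13 + A^-17
Normalise by the writhe: (-A^3)^(-w) = (-A^3)^(-1) = -A^-3, so f(A) = -A^-3 * <K> = -A^12 + 2*A^8 - 3*A^4 + 5 - 4*A^-4 + 4*A^-8 - 3*A^-12 + 2*A^-16 - A^-20.
Substitute A = t^(-1/4), i.e. A^e → t^(-e/4): V(t) = -t^5 + 2*t^4 - 3*t^3 + 4*t^2 - 4*t + 5 - 3*t^-1 + 2*t^-2 - t^-3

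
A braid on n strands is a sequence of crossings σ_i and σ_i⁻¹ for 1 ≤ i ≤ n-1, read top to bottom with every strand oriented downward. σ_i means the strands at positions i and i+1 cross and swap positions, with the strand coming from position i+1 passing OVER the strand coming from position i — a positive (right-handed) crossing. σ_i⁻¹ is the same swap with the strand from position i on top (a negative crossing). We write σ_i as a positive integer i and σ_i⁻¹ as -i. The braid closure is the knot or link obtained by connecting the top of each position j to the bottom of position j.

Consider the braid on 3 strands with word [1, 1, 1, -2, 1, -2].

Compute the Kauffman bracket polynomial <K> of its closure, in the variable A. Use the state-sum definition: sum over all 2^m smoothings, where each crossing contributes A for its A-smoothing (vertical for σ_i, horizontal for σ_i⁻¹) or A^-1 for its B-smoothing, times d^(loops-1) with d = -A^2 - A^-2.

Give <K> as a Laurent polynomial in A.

A^10 - A^6 + 2*A^2 - 2*A^-2 + 2*A^-6 - 2*A^-10 + A^-14

Derivation:
Braid: s1 s1 s1 s2^-1 s1 s2^-1 on 3 strands, 6 crossings.
Writhe w = (#positive) - (#negative) = 4 - 2 = 2.
State-sum expansion of <K>. There are 2^6 = 64 states.
Each crossing splits two ways (0=vertical, 1=horizontal). The state's weight is A^(#A-smoothings - #B-smoothings) * d^(loops - 1).
Tabulate the states by total A-exponent and number of loops L (A-exp: L × count):
  A^6: L=3 ×1
  A^4: L=2 ×6
  A^2: L=1 ×11, L=3 ×4
  A^0: L=2 ×19, L=4 ×1
  A^-2: L=3 ×15
  A^-4: L=4 ×6
  A^-6: L=5 ×1
Each group contributes A^e * Σ count * d^(L-1):
Powers of d = -A^2 - A^-2: d^2 = A^4 + 2 + A^-4; d^3 = -A^6 - 3*A^2 - 3*A^-2 - A^-6; d^4 = A^8 + 4*A^4 + 6 + 4*A^-4 + A^-8.
  A^6 * (d^2) = A^10 + 2*A^6 + A^2
  A^4 * (6*d) = -6*A^6 - 6*A^2
  A^2 * (11 + 4*d^2) = 4*A^6 + 19*A^2 + 4*A^-2
  A^0 * (19*d + d^3) = -A^6 - 22*A^2 - 22*A^-2 - A^-6
  A^-2 * (15*d^2) = 15*A^2 + 30*A^-2 + 15*A^-6
  A^-4 * (6*d^3) = -6*A^2 - 18*A^-2 - 18*A^-6 - 6*A^-10
  A^-6 * (d^4) = A^2 + 4*A^-2 + 6*A^-6 + 4*A^-10 + A^-14
Summing the groups: <K> = A^10 - A^6 + 2*A^2 - 2*A^-2 + 2*A^-6 - 2*A^-10 + A^-14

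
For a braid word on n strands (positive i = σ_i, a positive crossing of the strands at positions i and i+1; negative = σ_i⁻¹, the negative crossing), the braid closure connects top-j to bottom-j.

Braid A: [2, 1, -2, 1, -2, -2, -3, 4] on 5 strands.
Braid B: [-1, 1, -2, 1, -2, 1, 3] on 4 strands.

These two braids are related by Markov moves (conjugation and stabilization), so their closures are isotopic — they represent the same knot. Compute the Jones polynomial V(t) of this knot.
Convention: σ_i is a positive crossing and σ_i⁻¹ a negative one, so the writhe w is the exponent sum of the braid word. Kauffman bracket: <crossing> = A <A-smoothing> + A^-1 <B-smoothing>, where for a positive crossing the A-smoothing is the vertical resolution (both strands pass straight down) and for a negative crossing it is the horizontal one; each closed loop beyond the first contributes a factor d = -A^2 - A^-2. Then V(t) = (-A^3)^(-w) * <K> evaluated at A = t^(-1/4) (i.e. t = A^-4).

t^2 - t + 1 - t^-1 + t^-2

Derivation:
Markov-equivalent braids have isotopic closures, hence identical knot invariants. Strip the Markov moves from each word to reach a common short braid β, then compute V(t) once on β.
Braid A: s2 s1 s2^-1 s1 s2^-1 s2^-1 s3^-1 s4 on 5 strands reduces by inverse Markov moves (closure unchanged at each step):
  Destabilize: the word has the form β·s4 where s4 occurs only as the final letter (β ∈ B_4); drop it and the last strand → 4 strands.
  Destabilize: the word has the form β·s3^-1 where s3^-1 occurs only as the final letter (β ∈ B_3); drop it and the last strand → 3 strands.
  Deconjugate: the word is γ·β·γ⁻¹ with γ = s2 (prefix) and γ⁻¹ = s2^-1 (suffix); strip both.
Reduced to β = s1 s2^-1 s1 s2^-1 on 3 strands, 4 crossings.
Braid B: s1^-1 s1 s2^-1 s1 s2^-1 s1 s3 on 4 strands reduces by inverse Markov moves (closure unchanged at each step):
  Destabilize: the word has the form β·s3 where s3 occurs only as the final letter (β ∈ B_3); drop it and the last strand → 3 strands.
  Deconjugate: the word is γ·β·γ⁻¹ with γ = s1^-1 (prefix) and γ⁻¹ = s1 (suffix); strip both.
Reduced to β = s1 s2^-1 s1 s2^-1 on 3 strands, 4 crossings.
Both give the same β = s1 s2^-1 s1 s2^-1 on 3 strands, so one state sum suffices:
Braid: s1 s2^-1 s1 s2^-1 on 3 strands, 4 crossings.
Writhe w = (#positive) - (#negative) = 2 - 2 = 0.
Computing the Kauffman bracket via state sum. There are 2^4 = 16 states.
For each crossing: s=0 is the vertical smoothing, s=1 horizontal. Crossing k contributes A^(sign_k * (1 - 2*s_k)); loop factor d = -A^2 - A^-2.
  state 0000: A-exp=+0, loops=3, term = A^0 * d^2
  state 0001: A-exp=+2, loops=2, term = A^2 * d^1
  state 0010: A-exp=-2, loops=2, term = A^-2 * d^1
  state 0011: A-exp=+0, loops=1, term = A^0 * d^0
  state 0100: A-exp=+2, loops=2, term = A^2 * d^1
  state 0101: A-exp=+4, loops=3, term = A^4 * d^2
  state 0110: A-exp=+0, loops=1, term = A^0 * d^0
  state 0111: A-exp=+2, loops=2, term = A^2 * d^1
  state 1000: A-exp=-2, loops=2, term = A^-2 * d^1
  state 1001: A-exp=+0, loops=1, term = A^0 * d^0
  state 1010: A-exp=-4, loops=3, term = A^-4 * d^2
  state 1011: A-exp=-2, loops=2, term = A^-2 * d^1
  state 1100: A-exp=+0, loops=1, term = A^0 * d^0
  state 1101: A-exp=+2, loops=2, term = A^2 * d^1
  state 1110: A-exp=-2, loops=2, term = A^-2 * d^1
  state 1111: A-exp=+0, loops=1, term = A^0 * d^0
Collect the terms by A-exponent (count of states per loop number):
Powers of d = -A^2 - A^-2: d^2 = A^4 + 2 + A^-4.
  A^4 * (d^2) = A^8 + 2*A^4 + 1
  A^2 * (4*d) = -4*A^4 - 4
  A^0 * (5 + d^2) = A^4 + 7 + A^-4
  A^-2 * (4*d) = -4 - 4*A^-4
  A^-4 * (d^2) = 1 + 2*A^-4 + A^-8
Summing the groups: <K> = A^8 - A^4 + 1 - A^-4 + A^-8
Normalise by the writhe: (-A^3)^(-w) = (-A^3)^(0) = 1, so f(A) = 1 * <K> = A^8 - A^4 + 1 - A^-4 + A^-8.
Substitute A = t^(-1/4), i.e. A^e → t^(-e/4): V(t) = t^2 - t + 1 - t^-1 + t^-2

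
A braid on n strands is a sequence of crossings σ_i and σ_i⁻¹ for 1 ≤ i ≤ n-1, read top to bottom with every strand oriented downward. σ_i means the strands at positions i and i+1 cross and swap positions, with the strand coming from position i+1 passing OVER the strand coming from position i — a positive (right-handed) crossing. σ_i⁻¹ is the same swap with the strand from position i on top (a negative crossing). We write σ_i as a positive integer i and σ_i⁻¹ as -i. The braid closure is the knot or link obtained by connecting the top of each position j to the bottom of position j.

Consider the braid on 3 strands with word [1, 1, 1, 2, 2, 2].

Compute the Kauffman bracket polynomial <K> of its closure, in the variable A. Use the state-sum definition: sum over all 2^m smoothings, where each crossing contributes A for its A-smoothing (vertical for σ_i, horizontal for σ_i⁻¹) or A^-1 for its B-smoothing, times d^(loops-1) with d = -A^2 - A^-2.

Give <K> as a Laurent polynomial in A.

A^10 + 2*A^2 - 2*A^-2 + A^-6 - 2*A^-10 + A^-14

Derivation:
Braid: s1 s1 s1 s2 s2 s2 on 3 strands, 6 crossings.
Writhe w = (#positive) - (#negative) = 6 - 0 = 6.
State-sum expansion of <K>. There are 2^6 = 64 states.
For each crossing: s=0 is the vertical smoothing, s=1 horizontal. Crossing k contributes A^(sign_k * (1 - 2*s_k)); loop factor d = -A^2 - A^-2.
Tabulate the states by total A-exponent and number of loops L (A-exp: L × count):
  A^6: L=3 ×1
  A^4: L=2 ×6
  A^2: L=1 ×9, L=3 ×6
  A^0: L=2 ×18, L=4 ×2
  A^-2: L=3 ×15
  A^-4: L=4 ×6
  A^-6: L=5 ×1
Each group contributes A^e * Σ count * d^(L-1):
Powers of d = -A^2 - A^-2: d^2 = A^4 + 2 + A^-4; d^3 = -A^6 - 3*A^2 - 3*A^-2 - A^-6; d^4 = A^8 + 4*A^4 + 6 + 4*A^-4 + A^-8.
  A^6 * (d^2) = A^10 + 2*A^6 + A^2
  A^4 * (6*d) = -6*A^6 - 6*A^2
  A^2 * (9 + 6*d^2) = 6*A^6 + 21*A^2 + 6*A^-2
  A^0 * (18*d + 2*d^3) = -2*A^6 - 24*A^2 - 24*A^-2 - 2*A^-6
  A^-2 * (15*d^2) = 15*A^2 + 30*A^-2 + 15*A^-6
  A^-4 * (6*d^3) = -6*A^2 - 18*A^-2 - 18*A^-6 - 6*A^-10
  A^-6 * (d^4) = A^2 + 4*A^-2 + 6*A^-6 + 4*A^-10 + A^-14
Summing the groups: <K> = A^10 + 2*A^2 - 2*A^-2 + A^-6 - 2*A^-10 + A^-14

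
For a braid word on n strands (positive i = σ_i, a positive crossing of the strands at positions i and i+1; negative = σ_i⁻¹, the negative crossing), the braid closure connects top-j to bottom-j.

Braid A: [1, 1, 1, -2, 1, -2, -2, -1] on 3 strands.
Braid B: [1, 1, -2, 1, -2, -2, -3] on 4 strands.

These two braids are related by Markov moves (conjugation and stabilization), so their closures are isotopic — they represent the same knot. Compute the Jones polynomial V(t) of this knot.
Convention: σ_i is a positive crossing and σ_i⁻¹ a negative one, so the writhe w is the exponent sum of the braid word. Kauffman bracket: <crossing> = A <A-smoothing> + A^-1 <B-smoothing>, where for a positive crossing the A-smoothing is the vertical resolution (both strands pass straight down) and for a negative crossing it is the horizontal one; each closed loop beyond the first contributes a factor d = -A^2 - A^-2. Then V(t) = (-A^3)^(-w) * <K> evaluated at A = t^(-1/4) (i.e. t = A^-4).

Markov-equivalent braids have isotopic closures, hence identical knot invariants. Strip the Markov moves from each word to reach a common short braid β, then compute V(t) once on β.
Braid A: s1 s1 s1 s2^-1 s1 s2^-1 s2^-1 s1^-1 on 3 strands reduces by inverse Markov moves (closure unchanged at each step):
  Deconjugate: the word is γ·β·γ⁻¹ with γ = s1 (prefix) and γ⁻¹ = s1^-1 (suffix); strip both.
Reduced to β = s1 s1 s2^-1 s1 s2^-1 s2^-1 on 3 strands, 6 crossings.
Braid B: s1 s1 s2^-1 s1 s2^-1 s2^-1 s3^-1 on 4 strands reduces by inverse Markov moves (closure unchanged at each step):
  Destabilize: the word has the form β·s3^-1 where s3^-1 occurs only as the final letter (β ∈ B_3); drop it and the last strand → 3 strands.
Reduced to β = s1 s1 s2^-1 s1 s2^-1 s2^-1 on 3 strands, 6 crossings.
Both give the same β = s1 s1 s2^-1 s1 s2^-1 s2^-1 on 3 strands, so one state sum suffices:
Braid: s1 s1 s2^-1 s1 s2^-1 s2^-1 on 3 strands, 6 crossings.
Writhe w = (#positive) - (#negative) = 3 - 3 = 0.
Enumerate smoothing states for the bracket polynomial. There are 2^6 = 64 states.
Smooth each crossing (0=||, 1=⌣⌢); contribution A^(Σ sign_k(1-2s_k)) * d^(L-1).
Tabulate the states by total A-exponent and number of loops L (A-exp: L × count):
  A^6: L=4 ×1
  A^4: L=3 ×6
  A^2: L=2 ×14, L=4 ×1
  A^0: L=1 ×13, L=3 ×7
  A^-2: L=2 ×14, L=4 ×1
  A^-4: L=3 ×6
  A^-6: L=4 ×1
Each group contributes A^e * Σ count * d^(L-1):
Powers of d = -A^2 - A^-2: d^2 = A^4 + 2 + A^-4; d^3 = -A^6 - 3*A^2 - 3*A^-2 - A^-6.
  A^6 * (d^3) = -A^12 - 3*A^8 - 3*A^4 - 1
  A^4 * (6*d^2) = 6*A^8 + 12*A^4 + 6
  A^2 * (14*d + d^3) = -A^8 - 17*A^4 - 17 - A^-4
  A^0 * (13 + 7*d^2) = 7*A^4 + 27 + 7*A^-4
  A^-2 * (14*d + d^3) = -A^4 - 17 - 17*A^-4 - A^-8
  A^-4 * (6*d^2) = 6 + 12*A^-4 + 6*A^-8
  A^-6 * (d^3) = -1 - 3*A^-4 - 3*A^-8 - A^-12
Summing the groups: <K> = -A^12 + 2*A^8 - 2*A^4 + 3 - 2*A^-4 + 2*A^-8 - A^-12
Normalise by the writhe: (-A^3)^(-w) = (-A^3)^(0) = 1, so f(A) = 1 * <K> = -A^12 + 2*A^8 - 2*A^4 + 3 - 2*A^-4 + 2*A^-8 - A^-12.
Substitute A = t^(-1/4), i.e. A^e → t^(-e/4): V(t) = -t^3 + 2*t^2 - 2*t + 3 - 2*t^-1 + 2*t^-2 - t^-3

Answer: -t^3 + 2*t^2 - 2*t + 3 - 2*t^-1 + 2*t^-2 - t^-3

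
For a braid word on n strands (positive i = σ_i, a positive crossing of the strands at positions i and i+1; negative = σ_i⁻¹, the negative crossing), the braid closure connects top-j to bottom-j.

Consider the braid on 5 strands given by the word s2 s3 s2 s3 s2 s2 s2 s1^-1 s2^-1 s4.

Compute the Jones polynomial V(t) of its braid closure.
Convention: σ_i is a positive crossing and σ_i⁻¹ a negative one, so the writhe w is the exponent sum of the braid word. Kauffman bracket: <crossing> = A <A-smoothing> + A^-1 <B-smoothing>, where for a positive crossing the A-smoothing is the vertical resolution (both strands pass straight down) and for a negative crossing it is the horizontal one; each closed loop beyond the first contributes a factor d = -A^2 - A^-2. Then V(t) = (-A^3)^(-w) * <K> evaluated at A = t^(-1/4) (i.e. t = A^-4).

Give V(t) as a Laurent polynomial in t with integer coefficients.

-t^7 + t^6 - t^5 + t^4 + t^2

Derivation:
The presented braid s2 s3 s2 s3 s2 s2 s2 s1^-1 s2^-1 s4 on 5 strands reduces by inverse Markov moves (closure unchanged at each step):
  Destabilize: the word has the form β·s4 where s4 occurs only as the final letter (β ∈ B_4); drop it and the last strand → 4 strands.
  Deconjugate: the word is γ·β·γ⁻¹ with γ = s2 (prefix) and γ⁻¹ = s2^-1 (suffix); strip both.
Reduced to β = s3 s2 s3 s2 s2 s2 s1^-1 on 4 strands, 7 crossings.
Compute on β:
Braid: s3 s2 s3 s2 s2 s2 s1^-1 on 4 strands, 7 crossings.
Writhe w = (#positive) - (#negative) = 6 - 1 = 5.
Enumerate smoothing states for the bracket polynomial. There are 2^7 = 128 states.
For each crossing: s=0 is the vertical smoothing, s=1 horizontal. Crossing k contributes A^(sign_k * (1 - 2*s_k)); loop factor d = -A^2 - A^-2.
Tabulate the states by total A-exponent and number of loops L (A-exp: L × count):
  A^7: L=3 ×1
  A^5: L=2 ×6, L=4 ×1
  A^3: L=1 ×8, L=3 ×13
  A^1: L=2 ×24, L=4 ×11
  A^-1: L=1 ×3, L=3 ×27, L=5 ×5
  A^-3: L=2 ×6, L=4 ×14, L=6 ×1
  A^-5: L=3 ×4, L=5 ×3
  A^-7: L=4 ×1
Each group contributes A^e * Σ count * d^(L-1):
Powers of d = -A^2 - A^-2: d^2 = A^4 + 2 + A^-4; d^3 = -A^6 - 3*A^2 - 3*A^-2 - A^-6; d^4 = A^8 + 4*A^4 + 6 + 4*A^-4 + A^-8; d^5 = -A^10 - 5*A^6 - 10*A^2 - 10*A^-2 - 5*A^-6 - A^-10.
  A^7 * (d^2) = A^11 + 2*A^7 + A^3
  A^5 * (6*d + d^3) = -A^11 - 9*A^7 - 9*A^3 - A^-1
  A^3 * (8 + 13*d^2) = 13*A^7 + 34*A^3 + 13*A^-1
  A^1 * (24*d + 11*d^3) = -11*A^7 - 57*A^3 - 57*A^-1 - 11*A^-5
  A^-1 * (3 + 27*d^2 + 5*d^4) = 5*A^7 + 47*A^3 + 87*A^-1 + 47*A^-5 + 5*A^-9
  A^-3 * (6*d + 14*d^3 + d^5) = -A^7 - 19*A^3 - 58*A^-1 - 58*A^-5 - 19*A^-9 - A^-13
  A^-5 * (4*d^2 + 3*d^4) = 3*A^3 + 16*A^-1 + 26*A^-5 + 16*A^-9 + 3*A^-13
  A^-7 * (d^3) = -A^-1 - 3*A^-5 - 3*A^-9 - A^-13
Summing the groups: <K> = -A^7 - A^-1 + A^-5 - A^-9 + A^-13
Normalise by the writhe: (-A^3)^(-w) = (-A^3)^(-5) = -A^-15, so f(A) = -A^-15 * <K> = A^-8 + A^-16 - A^-20 + A^-24 - A^-28.
Substitute A = t^(-1/4), i.e. A^e → t^(-e/4): V(t) = -t^7 + t^6 - t^5 + t^4 + t^2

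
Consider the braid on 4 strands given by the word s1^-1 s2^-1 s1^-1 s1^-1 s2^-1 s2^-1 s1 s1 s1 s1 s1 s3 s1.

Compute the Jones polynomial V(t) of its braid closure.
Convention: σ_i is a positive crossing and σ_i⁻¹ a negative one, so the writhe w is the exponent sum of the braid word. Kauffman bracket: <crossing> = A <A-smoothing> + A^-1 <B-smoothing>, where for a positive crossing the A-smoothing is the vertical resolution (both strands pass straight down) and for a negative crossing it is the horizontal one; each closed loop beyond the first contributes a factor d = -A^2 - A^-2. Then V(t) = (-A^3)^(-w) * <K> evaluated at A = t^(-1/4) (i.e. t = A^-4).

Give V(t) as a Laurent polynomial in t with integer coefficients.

The presented braid s1^-1 s2^-1 s1^-1 s1^-1 s2^-1 s2^-1 s1 s1 s1 s1 s1 s3 s1 on 4 strands reduces by inverse Markov moves (closure unchanged at each step):
  Deconjugate: the word is γ·β·γ⁻¹ with γ = s1^-1 (prefix) and γ⁻¹ = s1 (suffix); strip both.
  Destabilize: the word has the form β·s3 where s3 occurs only as the final letter (β ∈ B_3); drop it and the last strand → 3 strands.
Reduced to β = s2^-1 s1^-1 s1^-1 s2^-1 s2^-1 s1 s1 s1 s1 s1 on 3 strands, 10 crossings.
Compute on β:
Braid: s2^-1 s1^-1 s1^-1 s2^-1 s2^-1 s1 s1 s1 s1 s1 on 3 strands, 10 crossings.
Writhe w = (#positive) - (#negative) = 5 - 5 = 0.
Computing the Kauffman bracket via state sum. There are 2^10 = 1024 states.
Smooth each crossing (0=||, 1=⌣⌢); contribution A^(Σ sign_k(1-2s_k)) * d^(L-1).
Tabulate the states by total A-exponent and number of loops L (A-exp: L × count):
  A^10: L=4 ×1
  A^8: L=3 ×10
  A^6: L=2 ×29, L=4 ×16
  A^4: L=1 ×26, L=3 ×74, L=5 ×20
  A^2: L=2 ×90, L=4 ×105, L=6 ×15
  A^0: L=1 ×15, L=3 ×141, L=5 ×90, L=7 ×6
  A^-2: L=2 ×35, L=4 ×130, L=6 ×44, L=8 ×1
  A^-4: L=3 ×40, L=5 ×69, L=7 ×11
  A^-6: L=4 ×25, L=6 ×19, L=8 ×1
  A^-8: L=5 ×8, L=7 ×2
  A^-10: L=6 ×1
Each group contributes A^e * Σ count * d^(L-1):
Powers of d = -A^2 - A^-2: d^2 = A^4 + 2 + A^-4; d^3 = -A^6 - 3*A^2 - 3*A^-2 - A^-6; d^4 = A^8 + 4*A^4 + 6 + 4*A^-4 + A^-8; d^5 = -A^10 - 5*A^6 - 10*A^2 - 10*A^-2 - 5*A^-6 - A^-10; d^6 = A^12 + 6*A^8 + 15*A^4 + 20 + 15*A^-4 + 6*A^-8 + A^-12; d^7 = -A^14 - 7*A^10 - 21*A^6 - 35*A^2 - 35*A^-2 - 21*A^-6 - 7*A^-10 - A^-14.
  A^10 * (d^3) = -A^16 - 3*A^12 - 3*A^8 - A^4
  A^8 * (10*d^2) = 10*A^12 + 20*A^8 + 10*A^4
  A^6 * (29*d + 16*d^3) = -16*A^12 - 77*A^8 - 77*A^4 - 16
  A^4 * (26 + 74*d^2 + 20*d^4) = 20*A^12 + 154*A^8 + 294*A^4 + 154 + 20*A^-4
  A^2 * (90*d + 105*d^3 + 15*d^5) = -15*A^12 - 180*A^8 - 555*A^4 - 555 - 180*A^-4 - 15*A^-8
  A^0 * (15 + 141*d^2 + 90*d^4 + 6*d^6) = 6*A^12 + 126*A^8 + 591*A^4 + 957 + 591*A^-4 + 126*A^-8 + 6*A^-12
  A^-2 * (35*d + 130*d^3 + 44*d^5 + d^7) = -A^12 - 51*A^8 - 371*A^4 - 900 - 900*A^-4 - 371*A^-8 - 51*A^-12 - A^-16
  A^-4 * (40*d^2 + 69*d^4 + 11*d^6) = 11*A^8 + 135*A^4 + 481 + 714*A^-4 + 481*A^-8 + 135*A^-12 + 11*A^-16
  A^-6 * (25*d^3 + 19*d^5 + d^7) = -A^8 - 26*A^4 - 141 - 300*A^-4 - 300*A^-8 - 141*A^-12 - 26*A^-16 - A^-20
  A^-8 * (8*d^4 + 2*d^6) = 2*A^4 + 20 + 62*A^-4 + 88*A^-8 + 62*A^-12 + 20*A^-16 + 2*A^-20
  A^-10 * (d^5) = -1 - 5*A^-4 - 10*A^-8 - 10*A^-12 - 5*A^-16 - A^-20
Summing the groups: <K> = -A^16 + A^12 - A^8 + 2*A^4 - 1 + 2*A^-4 - A^-8 + A^-12 - A^-16
Normalise by the writhe: (-A^3)^(-w) = (-A^3)^(0) = 1, so f(A) = 1 * <K> = -A^16 + A^12 - A^8 + 2*A^4 - 1 + 2*A^-4 - A^-8 + A^-12 - A^-16.
Substitute A = t^(-1/4), i.e. A^e → t^(-e/4): V(t) = -t^4 + t^3 - t^2 + 2*t - 1 + 2*t^-1 - t^-2 + t^-3 - t^-4

Answer: -t^4 + t^3 - t^2 + 2*t - 1 + 2*t^-1 - t^-2 + t^-3 - t^-4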